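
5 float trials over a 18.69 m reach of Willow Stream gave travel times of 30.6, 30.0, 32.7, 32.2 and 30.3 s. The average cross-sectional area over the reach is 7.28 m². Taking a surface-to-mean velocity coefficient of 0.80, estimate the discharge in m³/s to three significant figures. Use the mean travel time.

3.49 m³/s

t̄ = (30.6 + 30.0 + 32.7 + 32.2 + 30.3) / 5 = 31.16 s
v_surface = L / t̄ = 18.69 / 31.16 = 0.5998 m/s
v_mean = 0.80 × 0.5998 = 0.4798 m/s
Q = A × v_mean = 7.28 × 0.4798 = 3.493 m³/s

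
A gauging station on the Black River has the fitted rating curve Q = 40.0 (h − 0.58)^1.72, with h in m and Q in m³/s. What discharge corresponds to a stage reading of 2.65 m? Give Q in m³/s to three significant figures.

140 m³/s

Q = 40.0 × (2.65 − 0.58)^1.72 = 40.0 × 2.07^1.72 = 139.8 m³/s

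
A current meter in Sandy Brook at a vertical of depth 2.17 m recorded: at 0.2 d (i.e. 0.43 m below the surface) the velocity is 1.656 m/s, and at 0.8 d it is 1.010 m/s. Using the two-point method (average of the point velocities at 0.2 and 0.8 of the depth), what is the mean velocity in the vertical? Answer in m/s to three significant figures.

1.33 m/s

v̄ = (1.656 + 1.010) / 2 = 1.333 m/s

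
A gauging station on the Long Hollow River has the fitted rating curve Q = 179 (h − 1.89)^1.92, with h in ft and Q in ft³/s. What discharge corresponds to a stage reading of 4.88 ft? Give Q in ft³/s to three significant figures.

1470 ft³/s

Q = 179 × (4.88 − 1.89)^1.92 = 179 × 2.99^1.92 = 1466 ft³/s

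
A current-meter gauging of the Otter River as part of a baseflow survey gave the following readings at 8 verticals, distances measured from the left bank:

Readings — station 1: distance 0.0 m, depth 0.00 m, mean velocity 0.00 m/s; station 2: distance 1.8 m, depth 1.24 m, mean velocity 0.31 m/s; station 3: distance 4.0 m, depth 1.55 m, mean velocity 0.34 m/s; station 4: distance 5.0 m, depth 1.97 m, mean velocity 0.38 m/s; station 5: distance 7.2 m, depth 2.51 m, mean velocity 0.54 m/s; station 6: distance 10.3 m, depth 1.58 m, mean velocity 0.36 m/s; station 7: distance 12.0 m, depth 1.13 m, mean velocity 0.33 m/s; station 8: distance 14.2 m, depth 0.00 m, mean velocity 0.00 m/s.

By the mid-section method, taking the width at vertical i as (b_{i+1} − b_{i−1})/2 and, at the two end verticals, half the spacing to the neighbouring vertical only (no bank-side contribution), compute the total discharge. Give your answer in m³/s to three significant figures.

8.49 m³/s

w_2 = (4.0 − 0.0)/2 = 2 m; q_2 = 0.31 × 1.24 × 2 = 0.7688 m³/s
w_3 = (5.0 − 1.8)/2 = 1.6 m; q_3 = 0.34 × 1.55 × 1.6 = 0.8432 m³/s
w_4 = (7.2 − 4.0)/2 = 1.6 m; q_4 = 0.38 × 1.97 × 1.6 = 1.198 m³/s
w_5 = (10.3 − 5.0)/2 = 2.65 m; q_5 = 0.54 × 2.51 × 2.65 = 3.592 m³/s
w_6 = (12.0 − 7.2)/2 = 2.4 m; q_6 = 0.36 × 1.58 × 2.4 = 1.365 m³/s
w_7 = (14.2 − 10.3)/2 = 1.95 m; q_7 = 0.33 × 1.13 × 1.95 = 0.7272 m³/s
Stations 1, 8 contribute zero (depth or velocity is 0).
Q = Σ qᵢ = 8.494 m³/s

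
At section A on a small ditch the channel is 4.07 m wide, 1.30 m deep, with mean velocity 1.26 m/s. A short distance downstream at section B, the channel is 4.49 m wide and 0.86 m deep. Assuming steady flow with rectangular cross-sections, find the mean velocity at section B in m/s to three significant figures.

1.73 m/s

Q = A₁V₁ = (4.07×1.30) × 1.26 = 6.667 m³/s
A₂ = 4.49 × 0.86 = 3.861 m²
V₂ = Q/A₂ = 6.667/3.861 = 1.726 m/s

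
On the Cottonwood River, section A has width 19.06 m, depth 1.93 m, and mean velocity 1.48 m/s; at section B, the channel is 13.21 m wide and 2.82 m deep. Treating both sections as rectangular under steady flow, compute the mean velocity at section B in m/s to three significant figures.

Q = A₁V₁ = (19.06×1.93) × 1.48 = 54.44 m³/s
A₂ = 13.21 × 2.82 = 37.25 m²
V₂ = Q/A₂ = 54.44/37.25 = 1.461 m/s

1.46 m/s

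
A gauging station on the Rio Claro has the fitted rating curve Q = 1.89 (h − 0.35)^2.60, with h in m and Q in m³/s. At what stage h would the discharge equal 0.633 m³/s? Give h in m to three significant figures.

h − h₀ = (Q/C)^(1/b) = (0.633/1.89)^(1/2.60) = 0.6566 m
h = 0.35 + 0.6566 = 1.007 m

1.01 m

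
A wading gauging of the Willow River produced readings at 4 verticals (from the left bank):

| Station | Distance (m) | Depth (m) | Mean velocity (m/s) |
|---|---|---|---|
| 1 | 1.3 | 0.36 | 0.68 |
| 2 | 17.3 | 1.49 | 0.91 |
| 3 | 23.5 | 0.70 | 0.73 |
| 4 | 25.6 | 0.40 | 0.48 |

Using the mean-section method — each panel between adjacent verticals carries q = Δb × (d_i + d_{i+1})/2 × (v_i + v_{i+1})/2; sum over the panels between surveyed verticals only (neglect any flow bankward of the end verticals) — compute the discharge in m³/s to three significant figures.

Panel 1-2: Δb = 16 m, d̄ = (0.36+1.49)/2 = 0.925, v̄ = (0.68+0.91)/2 = 0.795 → q = 16×0.925×0.795 = 11.77 m³/s
Panel 2-3: Δb = 6.2 m, d̄ = (1.49+0.70)/2 = 1.095, v̄ = (0.91+0.73)/2 = 0.82 → q = 6.2×1.095×0.82 = 5.567 m³/s
Panel 3-4: Δb = 2.1 m, d̄ = (0.70+0.40)/2 = 0.55, v̄ = (0.73+0.48)/2 = 0.605 → q = 2.1×0.55×0.605 = 0.6988 m³/s
Q = Σ q = 18.03 m³/s

18.0 m³/s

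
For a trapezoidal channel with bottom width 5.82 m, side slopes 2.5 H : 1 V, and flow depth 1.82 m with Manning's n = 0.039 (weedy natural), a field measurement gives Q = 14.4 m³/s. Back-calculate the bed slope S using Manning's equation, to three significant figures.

0.000688

A = (b + z·y)·y = (5.82 + 2.5×1.82)×1.82 = 18.87 m²
P = b + 2y√(1+z²) = 5.82 + 2×1.82×√(1+2.5²) = 15.62 m
R = A/P = 18.87/15.62 = 1.208 m
S = (Q·n / (1·A·R^(2/3)))² = (14.4×0.039 / (1×18.87×1.134))² = 0.0006881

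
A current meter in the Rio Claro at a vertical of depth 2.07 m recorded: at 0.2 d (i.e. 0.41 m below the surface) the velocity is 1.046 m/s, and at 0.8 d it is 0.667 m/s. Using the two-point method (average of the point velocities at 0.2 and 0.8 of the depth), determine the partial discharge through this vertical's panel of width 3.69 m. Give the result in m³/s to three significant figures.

v̄ = (1.046 + 0.667) / 2 = 0.8565 m/s
q = v̄ × d × w = 0.8565 × 2.07 × 3.69 = 6.542 m³/s

6.54 m³/s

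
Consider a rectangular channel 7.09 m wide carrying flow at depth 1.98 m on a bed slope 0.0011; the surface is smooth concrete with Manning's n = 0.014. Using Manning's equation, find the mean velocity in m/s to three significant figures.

A = b·y = 7.09 × 1.98 = 14.04 m²
P = b + 2y = 7.09 + 2×1.98 = 11.05 m
R = A/P = 14.04/11.05 = 1.270 m
Q = (1/n)·A·R^(2/3)·S^(1/2) = (1/0.014) × 14.04 × 1.270^(2/3) × 0.0011^(1/2) = 39.01 m³/s
V = Q/A = 39.01/14.04 = 2.779 m/s

2.78 m/s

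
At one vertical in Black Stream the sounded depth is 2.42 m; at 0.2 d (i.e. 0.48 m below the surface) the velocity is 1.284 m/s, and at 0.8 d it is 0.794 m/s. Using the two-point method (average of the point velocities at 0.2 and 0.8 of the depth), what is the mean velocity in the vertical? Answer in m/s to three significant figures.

1.04 m/s

v̄ = (1.284 + 0.794) / 2 = 1.039 m/s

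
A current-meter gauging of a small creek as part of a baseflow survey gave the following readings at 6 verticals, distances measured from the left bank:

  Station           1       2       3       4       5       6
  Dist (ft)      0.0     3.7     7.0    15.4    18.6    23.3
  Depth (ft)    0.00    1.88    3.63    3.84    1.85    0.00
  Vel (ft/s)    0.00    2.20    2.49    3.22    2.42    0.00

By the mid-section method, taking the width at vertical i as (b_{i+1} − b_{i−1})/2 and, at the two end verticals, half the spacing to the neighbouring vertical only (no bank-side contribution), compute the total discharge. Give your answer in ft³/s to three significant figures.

w_2 = (7.0 − 0.0)/2 = 3.5 ft; q_2 = 2.20 × 1.88 × 3.5 = 14.48 ft³/s
w_3 = (15.4 − 3.7)/2 = 5.85 ft; q_3 = 2.49 × 3.63 × 5.85 = 52.88 ft³/s
w_4 = (18.6 − 7.0)/2 = 5.8 ft; q_4 = 3.22 × 3.84 × 5.8 = 71.72 ft³/s
w_5 = (23.3 − 15.4)/2 = 3.95 ft; q_5 = 2.42 × 1.85 × 3.95 = 17.68 ft³/s
Stations 1, 6 contribute zero (depth or velocity is 0).
Q = Σ qᵢ = 156.8 ft³/s

157 ft³/s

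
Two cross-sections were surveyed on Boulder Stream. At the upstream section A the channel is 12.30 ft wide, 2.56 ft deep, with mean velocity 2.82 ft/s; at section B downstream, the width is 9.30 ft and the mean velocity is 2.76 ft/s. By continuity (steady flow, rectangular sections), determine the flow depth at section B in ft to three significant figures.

3.46 ft

Q = A₁V₁ = (12.30×2.56) × 2.82 = 88.80 ft³/s
d₂ = Q/(b₂ V₂) = 88.80/(9.30×2.76) = 3.459 ft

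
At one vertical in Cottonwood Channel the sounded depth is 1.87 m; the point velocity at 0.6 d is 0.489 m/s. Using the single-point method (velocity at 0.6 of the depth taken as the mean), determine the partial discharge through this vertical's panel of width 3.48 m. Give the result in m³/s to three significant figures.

v̄ = v₀.₆ = 0.489 m/s
q = v̄ × d × w = 0.4890 × 1.87 × 3.48 = 3.182 m³/s

3.18 m³/s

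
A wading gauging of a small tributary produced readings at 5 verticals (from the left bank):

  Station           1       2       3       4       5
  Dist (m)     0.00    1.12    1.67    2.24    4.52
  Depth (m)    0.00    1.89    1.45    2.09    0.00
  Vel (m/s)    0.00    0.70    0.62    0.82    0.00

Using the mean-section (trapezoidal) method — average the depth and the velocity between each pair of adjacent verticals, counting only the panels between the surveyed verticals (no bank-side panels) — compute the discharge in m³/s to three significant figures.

Panel 1-2: Δb = 1.12 m, d̄ = (0.00+1.89)/2 = 0.945, v̄ = (0.00+0.70)/2 = 0.35 → q = 1.12×0.945×0.35 = 0.3704 m³/s
Panel 2-3: Δb = 0.55 m, d̄ = (1.89+1.45)/2 = 1.67, v̄ = (0.70+0.62)/2 = 0.66 → q = 0.55×1.67×0.66 = 0.6062 m³/s
Panel 3-4: Δb = 0.57 m, d̄ = (1.45+2.09)/2 = 1.77, v̄ = (0.62+0.82)/2 = 0.72 → q = 0.57×1.77×0.72 = 0.7264 m³/s
Panel 4-5: Δb = 2.28 m, d̄ = (2.09+0.00)/2 = 1.045, v̄ = (0.82+0.00)/2 = 0.41 → q = 2.28×1.045×0.41 = 0.9769 m³/s
Q = Σ q = 2.680 m³/s

2.68 m³/s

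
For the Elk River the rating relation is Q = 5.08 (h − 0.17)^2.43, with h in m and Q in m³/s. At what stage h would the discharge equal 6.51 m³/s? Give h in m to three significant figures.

h − h₀ = (Q/C)^(1/b) = (6.51/5.08)^(1/2.43) = 1.107 m
h = 0.17 + 1.107 = 1.277 m

1.28 m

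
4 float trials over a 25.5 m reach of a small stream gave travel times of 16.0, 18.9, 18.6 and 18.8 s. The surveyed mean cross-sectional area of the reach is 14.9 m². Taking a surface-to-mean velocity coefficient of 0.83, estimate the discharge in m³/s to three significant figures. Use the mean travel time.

17.4 m³/s

t̄ = (16.0 + 18.9 + 18.6 + 18.8) / 4 = 18.075 s
v_surface = L / t̄ = 25.5 / 18.075 = 1.411 m/s
v_mean = 0.83 × 1.411 = 1.171 m/s
Q = A × v_mean = 14.9 × 1.171 = 17.45 m³/s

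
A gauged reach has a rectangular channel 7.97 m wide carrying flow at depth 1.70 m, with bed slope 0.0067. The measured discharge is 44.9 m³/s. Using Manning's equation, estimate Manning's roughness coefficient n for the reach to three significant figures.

A = b·y = 7.97 × 1.70 = 13.55 m²
P = b + 2y = 7.97 + 2×1.70 = 11.37 m
R = A/P = 13.55/11.37 = 1.192 m
n = (1/Q)·A·R^(2/3)·S^(1/2) = (1/44.9) × 13.55 × 1.124 × 0.08185 = 0.02776

0.0278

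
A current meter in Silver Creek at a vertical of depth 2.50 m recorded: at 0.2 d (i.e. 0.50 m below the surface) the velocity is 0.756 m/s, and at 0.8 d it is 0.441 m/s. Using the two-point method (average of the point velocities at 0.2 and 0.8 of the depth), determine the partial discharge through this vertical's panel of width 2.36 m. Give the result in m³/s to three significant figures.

v̄ = (0.756 + 0.441) / 2 = 0.5985 m/s
q = v̄ × d × w = 0.5985 × 2.50 × 2.36 = 3.531 m³/s

3.53 m³/s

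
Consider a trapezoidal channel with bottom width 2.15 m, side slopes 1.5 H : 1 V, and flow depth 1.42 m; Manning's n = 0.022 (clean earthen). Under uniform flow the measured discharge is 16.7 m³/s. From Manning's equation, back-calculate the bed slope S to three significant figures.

0.00464

A = (b + z·y)·y = (2.15 + 1.5×1.42)×1.42 = 6.078 m²
P = b + 2y√(1+z²) = 2.15 + 2×1.42×√(1+1.5²) = 7.270 m
R = A/P = 6.078/7.270 = 0.8360 m
S = (Q·n / (1·A·R^(2/3)))² = (16.7×0.022 / (1×6.078×0.8874))² = 0.004640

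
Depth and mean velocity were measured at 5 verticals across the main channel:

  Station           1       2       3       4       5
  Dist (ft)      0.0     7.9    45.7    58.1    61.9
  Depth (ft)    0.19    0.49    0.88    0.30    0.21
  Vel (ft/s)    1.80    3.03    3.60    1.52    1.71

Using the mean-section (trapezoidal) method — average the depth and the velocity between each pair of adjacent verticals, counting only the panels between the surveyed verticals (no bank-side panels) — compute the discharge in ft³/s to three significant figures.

Panel 1-2: Δb = 7.9 ft, d̄ = (0.19+0.49)/2 = 0.34, v̄ = (1.80+3.03)/2 = 2.415 → q = 7.9×0.34×2.415 = 6.487 ft³/s
Panel 2-3: Δb = 37.8 ft, d̄ = (0.49+0.88)/2 = 0.685, v̄ = (3.03+3.60)/2 = 3.315 → q = 37.8×0.685×3.315 = 85.84 ft³/s
Panel 3-4: Δb = 12.4 ft, d̄ = (0.88+0.30)/2 = 0.59, v̄ = (3.60+1.52)/2 = 2.56 → q = 12.4×0.59×2.56 = 18.73 ft³/s
Panel 4-5: Δb = 3.8 ft, d̄ = (0.30+0.21)/2 = 0.255, v̄ = (1.52+1.71)/2 = 1.615 → q = 3.8×0.255×1.615 = 1.565 ft³/s
Q = Σ q = 112.6 ft³/s

113 ft³/s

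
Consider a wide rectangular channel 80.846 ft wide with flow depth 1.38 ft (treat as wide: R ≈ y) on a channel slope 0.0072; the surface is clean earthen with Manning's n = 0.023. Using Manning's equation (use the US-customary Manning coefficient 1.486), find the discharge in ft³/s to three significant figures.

A = b·y = 80.846 × 1.38 = 111.6 ft²
Wide channel: R ≈ y = 1.38 ft
Q = (1.486/n)·A·R^(2/3)·S^(1/2) = (1.486/0.023) × 111.6 × 1.380^(2/3) × 0.0072^(1/2) = 758.1 ft³/s

758 ft³/s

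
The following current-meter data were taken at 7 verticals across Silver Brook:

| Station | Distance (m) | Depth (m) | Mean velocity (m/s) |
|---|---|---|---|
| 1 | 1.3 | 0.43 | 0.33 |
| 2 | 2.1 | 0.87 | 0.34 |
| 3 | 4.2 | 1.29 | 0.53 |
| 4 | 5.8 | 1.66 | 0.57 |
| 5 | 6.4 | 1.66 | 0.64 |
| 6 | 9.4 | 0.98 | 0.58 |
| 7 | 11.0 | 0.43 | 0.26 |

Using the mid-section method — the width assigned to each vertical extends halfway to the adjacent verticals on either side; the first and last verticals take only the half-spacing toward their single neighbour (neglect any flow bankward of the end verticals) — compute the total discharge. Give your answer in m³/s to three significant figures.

6.10 m³/s

w_1 = (2.1 − 1.3)/2 = 0.4 m; q_1 = 0.33 × 0.43 × 0.4 = 0.05676 m³/s
w_2 = (4.2 − 1.3)/2 = 1.45 m; q_2 = 0.34 × 0.87 × 1.45 = 0.4289 m³/s
w_3 = (5.8 − 2.1)/2 = 1.85 m; q_3 = 0.53 × 1.29 × 1.85 = 1.265 m³/s
w_4 = (6.4 − 4.2)/2 = 1.1 m; q_4 = 0.57 × 1.66 × 1.1 = 1.041 m³/s
w_5 = (9.4 − 5.8)/2 = 1.8 m; q_5 = 0.64 × 1.66 × 1.8 = 1.912 m³/s
w_6 = (11.0 − 6.4)/2 = 2.3 m; q_6 = 0.58 × 0.98 × 2.3 = 1.307 m³/s
w_7 = (11.0 − 9.4)/2 = 0.8 m; q_7 = 0.26 × 0.43 × 0.8 = 0.08944 m³/s
Q = Σ qᵢ = 6.100 m³/s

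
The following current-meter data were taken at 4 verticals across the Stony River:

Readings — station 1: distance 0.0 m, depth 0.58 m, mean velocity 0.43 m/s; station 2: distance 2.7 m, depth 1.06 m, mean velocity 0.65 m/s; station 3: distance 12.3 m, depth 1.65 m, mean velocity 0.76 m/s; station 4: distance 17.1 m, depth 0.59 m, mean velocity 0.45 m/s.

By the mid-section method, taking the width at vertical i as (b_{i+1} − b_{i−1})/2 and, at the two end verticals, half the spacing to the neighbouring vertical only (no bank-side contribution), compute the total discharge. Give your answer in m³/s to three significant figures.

14.2 m³/s

w_1 = (2.7 − 0.0)/2 = 1.35 m; q_1 = 0.43 × 0.58 × 1.35 = 0.3367 m³/s
w_2 = (12.3 − 0.0)/2 = 6.15 m; q_2 = 0.65 × 1.06 × 6.15 = 4.237 m³/s
w_3 = (17.1 − 2.7)/2 = 7.2 m; q_3 = 0.76 × 1.65 × 7.2 = 9.029 m³/s
w_4 = (17.1 − 12.3)/2 = 2.4 m; q_4 = 0.45 × 0.59 × 2.4 = 0.6372 m³/s
Q = Σ qᵢ = 14.24 m³/s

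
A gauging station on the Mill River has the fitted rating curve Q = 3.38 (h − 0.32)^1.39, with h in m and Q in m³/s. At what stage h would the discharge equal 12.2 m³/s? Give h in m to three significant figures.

2.84 m

h − h₀ = (Q/C)^(1/b) = (12.2/3.38)^(1/1.39) = 2.518 m
h = 0.32 + 2.518 = 2.838 m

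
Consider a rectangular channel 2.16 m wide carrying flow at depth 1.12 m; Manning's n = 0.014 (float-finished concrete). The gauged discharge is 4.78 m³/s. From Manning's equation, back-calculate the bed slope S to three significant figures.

A = b·y = 2.16 × 1.12 = 2.419 m²
P = b + 2y = 2.16 + 2×1.12 = 4.400 m
R = A/P = 2.419/4.400 = 0.5498 m
S = (Q·n / (1·A·R^(2/3)))² = (4.78×0.014 / (1×2.419×0.6711))² = 0.001699

0.00170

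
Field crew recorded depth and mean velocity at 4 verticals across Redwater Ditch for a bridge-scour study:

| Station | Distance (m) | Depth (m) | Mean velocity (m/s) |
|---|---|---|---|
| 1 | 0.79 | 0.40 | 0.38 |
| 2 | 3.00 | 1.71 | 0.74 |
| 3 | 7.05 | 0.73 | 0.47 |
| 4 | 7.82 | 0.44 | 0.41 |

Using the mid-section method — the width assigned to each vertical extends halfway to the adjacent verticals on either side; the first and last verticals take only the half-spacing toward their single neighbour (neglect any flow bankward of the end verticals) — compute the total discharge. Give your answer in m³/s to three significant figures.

w_1 = (3.00 − 0.79)/2 = 1.105 m; q_1 = 0.38 × 0.40 × 1.105 = 0.1680 m³/s
w_2 = (7.05 − 0.79)/2 = 3.13 m; q_2 = 0.74 × 1.71 × 3.13 = 3.961 m³/s
w_3 = (7.82 − 3.00)/2 = 2.41 m; q_3 = 0.47 × 0.73 × 2.41 = 0.8269 m³/s
w_4 = (7.82 − 7.05)/2 = 0.385 m; q_4 = 0.41 × 0.44 × 0.385 = 0.06945 m³/s
Q = Σ qᵢ = 5.025 m³/s

5.02 m³/s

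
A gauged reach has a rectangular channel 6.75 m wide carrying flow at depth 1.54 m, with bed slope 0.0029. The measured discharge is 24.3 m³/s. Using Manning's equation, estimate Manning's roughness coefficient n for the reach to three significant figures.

A = b·y = 6.75 × 1.54 = 10.40 m²
P = b + 2y = 6.75 + 2×1.54 = 9.830 m
R = A/P = 10.40/9.830 = 1.057 m
n = (1/Q)·A·R^(2/3)·S^(1/2) = (1/24.3) × 10.40 × 1.038 × 0.05385 = 0.02391

0.0239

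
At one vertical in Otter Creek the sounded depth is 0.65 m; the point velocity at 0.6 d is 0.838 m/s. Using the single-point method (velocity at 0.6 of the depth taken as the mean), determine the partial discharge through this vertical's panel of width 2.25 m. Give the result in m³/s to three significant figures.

1.23 m³/s

v̄ = v₀.₆ = 0.838 m/s
q = v̄ × d × w = 0.8380 × 0.65 × 2.25 = 1.226 m³/s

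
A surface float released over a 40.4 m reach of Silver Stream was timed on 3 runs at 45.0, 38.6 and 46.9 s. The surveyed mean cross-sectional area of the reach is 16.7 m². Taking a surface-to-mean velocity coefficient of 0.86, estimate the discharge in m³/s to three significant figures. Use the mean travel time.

t̄ = (45.0 + 38.6 + 46.9) / 3 = 43.5 s
v_surface = L / t̄ = 40.4 / 43.5 = 0.9287 m/s
v_mean = 0.86 × 0.9287 = 0.7987 m/s
Q = A × v_mean = 16.7 × 0.7987 = 13.34 m³/s

13.3 m³/s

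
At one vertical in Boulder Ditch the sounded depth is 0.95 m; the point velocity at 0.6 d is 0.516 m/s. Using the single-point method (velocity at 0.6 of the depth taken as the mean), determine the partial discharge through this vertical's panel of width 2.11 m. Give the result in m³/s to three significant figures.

v̄ = v₀.₆ = 0.516 m/s
q = v̄ × d × w = 0.5160 × 0.95 × 2.11 = 1.034 m³/s

1.03 m³/s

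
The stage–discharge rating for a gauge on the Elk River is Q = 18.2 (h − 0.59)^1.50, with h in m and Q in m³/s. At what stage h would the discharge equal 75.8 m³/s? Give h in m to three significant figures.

3.18 m

h − h₀ = (Q/C)^(1/b) = (75.8/18.2)^(1/1.50) = 2.589 m
h = 0.59 + 2.589 = 3.179 m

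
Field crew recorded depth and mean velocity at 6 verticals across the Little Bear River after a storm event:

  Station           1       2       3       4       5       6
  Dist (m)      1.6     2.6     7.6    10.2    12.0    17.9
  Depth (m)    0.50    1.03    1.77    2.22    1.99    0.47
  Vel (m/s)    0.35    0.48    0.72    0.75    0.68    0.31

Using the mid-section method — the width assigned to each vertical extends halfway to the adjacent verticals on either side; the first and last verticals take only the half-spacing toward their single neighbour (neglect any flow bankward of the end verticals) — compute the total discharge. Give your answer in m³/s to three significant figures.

w_1 = (2.6 − 1.6)/2 = 0.5 m; q_1 = 0.35 × 0.50 × 0.5 = 0.08750 m³/s
w_2 = (7.6 − 1.6)/2 = 3 m; q_2 = 0.48 × 1.03 × 3 = 1.483 m³/s
w_3 = (10.2 − 2.6)/2 = 3.8 m; q_3 = 0.72 × 1.77 × 3.8 = 4.843 m³/s
w_4 = (12.0 − 7.6)/2 = 2.2 m; q_4 = 0.75 × 2.22 × 2.2 = 3.663 m³/s
w_5 = (17.9 − 10.2)/2 = 3.85 m; q_5 = 0.68 × 1.99 × 3.85 = 5.210 m³/s
w_6 = (17.9 − 12.0)/2 = 2.95 m; q_6 = 0.31 × 0.47 × 2.95 = 0.4298 m³/s
Q = Σ qᵢ = 15.72 m³/s

15.7 m³/s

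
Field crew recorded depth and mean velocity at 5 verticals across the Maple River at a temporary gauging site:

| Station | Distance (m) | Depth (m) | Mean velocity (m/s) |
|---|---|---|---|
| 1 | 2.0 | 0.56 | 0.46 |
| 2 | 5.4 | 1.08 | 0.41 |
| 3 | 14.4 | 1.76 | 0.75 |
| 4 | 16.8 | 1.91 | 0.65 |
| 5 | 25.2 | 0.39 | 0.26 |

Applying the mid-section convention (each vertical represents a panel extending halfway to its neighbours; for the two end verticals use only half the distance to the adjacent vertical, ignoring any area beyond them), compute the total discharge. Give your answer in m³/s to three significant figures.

w_1 = (5.4 − 2.0)/2 = 1.7 m; q_1 = 0.46 × 0.56 × 1.7 = 0.4379 m³/s
w_2 = (14.4 − 2.0)/2 = 6.2 m; q_2 = 0.41 × 1.08 × 6.2 = 2.745 m³/s
w_3 = (16.8 − 5.4)/2 = 5.7 m; q_3 = 0.75 × 1.76 × 5.7 = 7.524 m³/s
w_4 = (25.2 − 14.4)/2 = 5.4 m; q_4 = 0.65 × 1.91 × 5.4 = 6.704 m³/s
w_5 = (25.2 − 16.8)/2 = 4.2 m; q_5 = 0.26 × 0.39 × 4.2 = 0.4259 m³/s
Q = Σ qᵢ = 17.84 m³/s

17.8 m³/s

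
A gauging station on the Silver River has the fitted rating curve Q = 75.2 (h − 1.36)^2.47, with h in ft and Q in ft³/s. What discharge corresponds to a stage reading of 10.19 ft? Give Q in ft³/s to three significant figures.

Q = 75.2 × (10.19 − 1.36)^2.47 = 75.2 × 8.83^2.47 = 16320 ft³/s

16300 ft³/s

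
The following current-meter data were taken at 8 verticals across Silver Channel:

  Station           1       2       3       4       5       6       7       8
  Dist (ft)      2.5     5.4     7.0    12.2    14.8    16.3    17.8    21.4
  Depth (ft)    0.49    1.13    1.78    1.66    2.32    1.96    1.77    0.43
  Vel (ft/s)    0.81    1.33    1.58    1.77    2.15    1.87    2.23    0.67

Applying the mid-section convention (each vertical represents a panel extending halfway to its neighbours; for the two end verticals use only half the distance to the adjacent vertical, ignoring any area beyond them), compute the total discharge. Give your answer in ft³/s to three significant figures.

51.3 ft³/s

w_1 = (5.4 − 2.5)/2 = 1.45 ft; q_1 = 0.81 × 0.49 × 1.45 = 0.5755 ft³/s
w_2 = (7.0 − 2.5)/2 = 2.25 ft; q_2 = 1.33 × 1.13 × 2.25 = 3.382 ft³/s
w_3 = (12.2 − 5.4)/2 = 3.4 ft; q_3 = 1.58 × 1.78 × 3.4 = 9.562 ft³/s
w_4 = (14.8 − 7.0)/2 = 3.9 ft; q_4 = 1.77 × 1.66 × 3.9 = 11.46 ft³/s
w_5 = (16.3 − 12.2)/2 = 2.05 ft; q_5 = 2.15 × 2.32 × 2.05 = 10.23 ft³/s
w_6 = (17.8 − 14.8)/2 = 1.5 ft; q_6 = 1.87 × 1.96 × 1.5 = 5.498 ft³/s
w_7 = (21.4 − 16.3)/2 = 2.55 ft; q_7 = 2.23 × 1.77 × 2.55 = 10.07 ft³/s
w_8 = (21.4 − 17.8)/2 = 1.8 ft; q_8 = 0.67 × 0.43 × 1.8 = 0.5186 ft³/s
Q = Σ qᵢ = 51.29 ft³/s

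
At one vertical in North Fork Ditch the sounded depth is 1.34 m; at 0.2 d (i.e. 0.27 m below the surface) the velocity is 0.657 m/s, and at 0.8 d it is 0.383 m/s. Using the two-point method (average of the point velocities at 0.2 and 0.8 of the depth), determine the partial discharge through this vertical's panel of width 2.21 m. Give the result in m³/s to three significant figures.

1.54 m³/s

v̄ = (0.657 + 0.383) / 2 = 0.5200 m/s
q = v̄ × d × w = 0.5200 × 1.34 × 2.21 = 1.540 m³/s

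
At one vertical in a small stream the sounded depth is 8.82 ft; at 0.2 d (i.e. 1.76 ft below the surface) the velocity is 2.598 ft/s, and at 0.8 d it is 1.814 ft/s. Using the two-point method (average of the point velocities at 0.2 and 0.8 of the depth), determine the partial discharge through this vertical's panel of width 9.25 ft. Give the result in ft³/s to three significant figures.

v̄ = (2.598 + 1.814) / 2 = 2.206 ft/s
q = v̄ × d × w = 2.206 × 8.82 × 9.25 = 180.0 ft³/s

180 ft³/s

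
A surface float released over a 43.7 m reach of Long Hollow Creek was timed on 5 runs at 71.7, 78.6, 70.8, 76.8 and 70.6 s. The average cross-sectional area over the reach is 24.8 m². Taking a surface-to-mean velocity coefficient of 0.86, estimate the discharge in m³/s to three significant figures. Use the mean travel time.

12.6 m³/s

t̄ = (71.7 + 78.6 + 70.8 + 76.8 + 70.6) / 5 = 73.7 s
v_surface = L / t̄ = 43.7 / 73.7 = 0.5929 m/s
v_mean = 0.86 × 0.5929 = 0.5099 m/s
Q = A × v_mean = 24.8 × 0.5099 = 12.65 m³/s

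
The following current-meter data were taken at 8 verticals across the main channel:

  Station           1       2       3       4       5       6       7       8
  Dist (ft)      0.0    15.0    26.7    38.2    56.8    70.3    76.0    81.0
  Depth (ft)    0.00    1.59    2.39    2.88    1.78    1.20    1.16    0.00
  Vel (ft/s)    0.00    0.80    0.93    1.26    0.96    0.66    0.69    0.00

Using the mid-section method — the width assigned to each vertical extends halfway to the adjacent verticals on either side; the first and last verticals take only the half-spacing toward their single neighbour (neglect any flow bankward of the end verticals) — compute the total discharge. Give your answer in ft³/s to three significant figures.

137 ft³/s

w_2 = (26.7 − 0.0)/2 = 13.35 ft; q_2 = 0.80 × 1.59 × 13.35 = 16.98 ft³/s
w_3 = (38.2 − 15.0)/2 = 11.6 ft; q_3 = 0.93 × 2.39 × 11.6 = 25.78 ft³/s
w_4 = (56.8 − 26.7)/2 = 15.05 ft; q_4 = 1.26 × 2.88 × 15.05 = 54.61 ft³/s
w_5 = (70.3 − 38.2)/2 = 16.05 ft; q_5 = 0.96 × 1.78 × 16.05 = 27.43 ft³/s
w_6 = (76.0 − 56.8)/2 = 9.6 ft; q_6 = 0.66 × 1.20 × 9.6 = 7.603 ft³/s
w_7 = (81.0 − 70.3)/2 = 5.35 ft; q_7 = 0.69 × 1.16 × 5.35 = 4.282 ft³/s
Stations 1, 8 contribute zero (depth or velocity is 0).
Q = Σ qᵢ = 136.7 ft³/s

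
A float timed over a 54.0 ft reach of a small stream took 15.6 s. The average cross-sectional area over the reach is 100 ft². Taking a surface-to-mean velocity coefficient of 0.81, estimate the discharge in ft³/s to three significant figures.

280 ft³/s

v_surface = L / t̄ = 54.0 / 15.6 = 3.462 ft/s
v_mean = 0.81 × 3.462 = 2.804 ft/s
Q = A × v_mean = 100 × 2.804 = 280.4 ft³/s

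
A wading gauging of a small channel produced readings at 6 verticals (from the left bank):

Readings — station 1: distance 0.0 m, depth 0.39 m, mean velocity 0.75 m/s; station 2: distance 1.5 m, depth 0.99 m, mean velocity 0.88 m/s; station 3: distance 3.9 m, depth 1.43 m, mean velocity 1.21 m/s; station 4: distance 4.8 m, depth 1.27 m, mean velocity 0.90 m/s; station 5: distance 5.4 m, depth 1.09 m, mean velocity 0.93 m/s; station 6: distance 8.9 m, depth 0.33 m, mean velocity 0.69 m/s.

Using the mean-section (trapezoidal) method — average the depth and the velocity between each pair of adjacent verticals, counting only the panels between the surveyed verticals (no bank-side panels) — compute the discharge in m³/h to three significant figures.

28200 m³/h

Panel 1-2: Δb = 1.5 m, d̄ = (0.39+0.99)/2 = 0.69, v̄ = (0.75+0.88)/2 = 0.815 → q = 1.5×0.69×0.815 = 0.8435 m³/s
Panel 2-3: Δb = 2.4 m, d̄ = (0.99+1.43)/2 = 1.21, v̄ = (0.88+1.21)/2 = 1.045 → q = 2.4×1.21×1.045 = 3.035 m³/s
Panel 3-4: Δb = 0.9 m, d̄ = (1.43+1.27)/2 = 1.35, v̄ = (1.21+0.90)/2 = 1.055 → q = 0.9×1.35×1.055 = 1.282 m³/s
Panel 4-5: Δb = 0.6 m, d̄ = (1.27+1.09)/2 = 1.18, v̄ = (0.90+0.93)/2 = 0.915 → q = 0.6×1.18×0.915 = 0.6478 m³/s
Panel 5-6: Δb = 3.5 m, d̄ = (1.09+0.33)/2 = 0.71, v̄ = (0.93+0.69)/2 = 0.81 → q = 3.5×0.71×0.81 = 2.013 m³/s
Q = Σ q = 7.821 m³/s
= 7.821 × 3600 = 28150 m³/h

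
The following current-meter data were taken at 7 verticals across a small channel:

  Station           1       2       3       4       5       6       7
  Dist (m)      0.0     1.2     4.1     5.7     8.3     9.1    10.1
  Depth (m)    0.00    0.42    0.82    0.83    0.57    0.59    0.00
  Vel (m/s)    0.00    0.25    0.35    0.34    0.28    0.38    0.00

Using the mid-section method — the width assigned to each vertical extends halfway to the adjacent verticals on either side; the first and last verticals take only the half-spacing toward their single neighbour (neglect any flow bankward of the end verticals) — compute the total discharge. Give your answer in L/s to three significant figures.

1930 L/s

w_2 = (4.1 − 0.0)/2 = 2.05 m; q_2 = 0.25 × 0.42 × 2.05 = 0.2153 m³/s
w_3 = (5.7 − 1.2)/2 = 2.25 m; q_3 = 0.35 × 0.82 × 2.25 = 0.6458 m³/s
w_4 = (8.3 − 4.1)/2 = 2.1 m; q_4 = 0.34 × 0.83 × 2.1 = 0.5926 m³/s
w_5 = (9.1 − 5.7)/2 = 1.7 m; q_5 = 0.28 × 0.57 × 1.7 = 0.2713 m³/s
w_6 = (10.1 − 8.3)/2 = 0.9 m; q_6 = 0.38 × 0.59 × 0.9 = 0.2018 m³/s
Stations 1, 7 contribute zero (depth or velocity is 0).
Q = Σ qᵢ = 1.927 m³/s
= 1.927 × 1000 = 1927 L/s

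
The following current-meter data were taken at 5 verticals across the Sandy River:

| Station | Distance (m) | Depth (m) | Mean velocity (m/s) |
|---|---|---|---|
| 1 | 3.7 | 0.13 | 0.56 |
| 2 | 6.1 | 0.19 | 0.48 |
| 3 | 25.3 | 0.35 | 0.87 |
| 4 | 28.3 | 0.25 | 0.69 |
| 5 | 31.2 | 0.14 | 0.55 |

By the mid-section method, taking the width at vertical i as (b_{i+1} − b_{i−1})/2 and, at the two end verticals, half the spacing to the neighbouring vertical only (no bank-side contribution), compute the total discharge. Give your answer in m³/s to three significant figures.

w_1 = (6.1 − 3.7)/2 = 1.2 m; q_1 = 0.56 × 0.13 × 1.2 = 0.08736 m³/s
w_2 = (25.3 − 3.7)/2 = 10.8 m; q_2 = 0.48 × 0.19 × 10.8 = 0.9850 m³/s
w_3 = (28.3 − 6.1)/2 = 11.1 m; q_3 = 0.87 × 0.35 × 11.1 = 3.380 m³/s
w_4 = (31.2 − 25.3)/2 = 2.95 m; q_4 = 0.69 × 0.25 × 2.95 = 0.5089 m³/s
w_5 = (31.2 − 28.3)/2 = 1.45 m; q_5 = 0.55 × 0.14 × 1.45 = 0.1117 m³/s
Q = Σ qᵢ = 5.073 m³/s

5.07 m³/s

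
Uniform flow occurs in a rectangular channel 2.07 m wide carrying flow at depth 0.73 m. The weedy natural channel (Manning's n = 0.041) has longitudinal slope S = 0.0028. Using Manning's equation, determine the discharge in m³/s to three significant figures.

A = b·y = 2.07 × 0.73 = 1.511 m²
P = b + 2y = 2.07 + 2×0.73 = 3.530 m
R = A/P = 1.511/3.530 = 0.4281 m
Q = (1/n)·A·R^(2/3)·S^(1/2) = (1/0.041) × 1.511 × 0.4281^(2/3) × 0.0028^(1/2) = 1.108 m³/s

1.11 m³/s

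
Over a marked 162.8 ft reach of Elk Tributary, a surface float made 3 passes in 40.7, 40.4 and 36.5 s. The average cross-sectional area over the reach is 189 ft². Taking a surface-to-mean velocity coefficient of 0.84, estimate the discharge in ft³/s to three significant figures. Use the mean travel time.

t̄ = (40.7 + 40.4 + 36.5) / 3 = 39.2 s
v_surface = L / t̄ = 162.8 / 39.2 = 4.153 ft/s
v_mean = 0.84 × 4.153 = 3.489 ft/s
Q = A × v_mean = 189 × 3.489 = 659.3 ft³/s

659 ft³/s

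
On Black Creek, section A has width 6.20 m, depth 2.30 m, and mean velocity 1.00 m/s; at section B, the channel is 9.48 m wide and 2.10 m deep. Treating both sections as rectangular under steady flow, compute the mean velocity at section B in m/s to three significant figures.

0.716 m/s

Q = A₁V₁ = (6.20×2.30) × 1.00 = 14.26 m³/s
A₂ = 9.48 × 2.10 = 19.91 m²
V₂ = Q/A₂ = 14.26/19.91 = 0.7163 m/s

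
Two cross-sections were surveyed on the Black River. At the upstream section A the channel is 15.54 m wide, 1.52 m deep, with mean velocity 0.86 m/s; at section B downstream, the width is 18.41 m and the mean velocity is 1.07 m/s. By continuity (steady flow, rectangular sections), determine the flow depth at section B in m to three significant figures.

Q = A₁V₁ = (15.54×1.52) × 0.86 = 20.31 m³/s
d₂ = Q/(b₂ V₂) = 20.31/(18.41×1.07) = 1.031 m

1.03 m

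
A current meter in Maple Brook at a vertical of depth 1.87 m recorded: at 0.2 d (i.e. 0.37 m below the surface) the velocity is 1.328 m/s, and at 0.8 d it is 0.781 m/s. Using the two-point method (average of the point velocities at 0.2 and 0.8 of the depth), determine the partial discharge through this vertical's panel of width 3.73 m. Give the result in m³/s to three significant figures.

7.36 m³/s

v̄ = (1.328 + 0.781) / 2 = 1.055 m/s
q = v̄ × d × w = 1.055 × 1.87 × 3.73 = 7.355 m³/s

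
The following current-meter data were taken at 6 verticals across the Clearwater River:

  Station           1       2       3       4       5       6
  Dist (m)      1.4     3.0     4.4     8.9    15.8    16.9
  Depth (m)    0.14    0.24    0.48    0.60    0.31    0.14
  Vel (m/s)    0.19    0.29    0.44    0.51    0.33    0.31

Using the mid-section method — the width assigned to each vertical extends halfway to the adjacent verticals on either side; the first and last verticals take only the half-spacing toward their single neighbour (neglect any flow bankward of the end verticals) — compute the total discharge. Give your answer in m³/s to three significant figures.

w_1 = (3.0 − 1.4)/2 = 0.8 m; q_1 = 0.19 × 0.14 × 0.8 = 0.02128 m³/s
w_2 = (4.4 − 1.4)/2 = 1.5 m; q_2 = 0.29 × 0.24 × 1.5 = 0.1044 m³/s
w_3 = (8.9 − 3.0)/2 = 2.95 m; q_3 = 0.44 × 0.48 × 2.95 = 0.6230 m³/s
w_4 = (15.8 − 4.4)/2 = 5.7 m; q_4 = 0.51 × 0.60 × 5.7 = 1.744 m³/s
w_5 = (16.9 − 8.9)/2 = 4 m; q_5 = 0.33 × 0.31 × 4 = 0.4092 m³/s
w_6 = (16.9 − 15.8)/2 = 0.55 m; q_6 = 0.31 × 0.14 × 0.55 = 0.02387 m³/s
Q = Σ qᵢ = 2.926 m³/s

2.93 m³/s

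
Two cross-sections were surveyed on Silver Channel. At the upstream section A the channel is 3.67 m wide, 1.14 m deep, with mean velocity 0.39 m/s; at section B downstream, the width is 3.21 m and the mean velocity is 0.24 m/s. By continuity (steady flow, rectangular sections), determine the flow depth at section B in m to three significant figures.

Q = A₁V₁ = (3.67×1.14) × 0.39 = 1.632 m³/s
d₂ = Q/(b₂ V₂) = 1.632/(3.21×0.24) = 2.118 m

2.12 m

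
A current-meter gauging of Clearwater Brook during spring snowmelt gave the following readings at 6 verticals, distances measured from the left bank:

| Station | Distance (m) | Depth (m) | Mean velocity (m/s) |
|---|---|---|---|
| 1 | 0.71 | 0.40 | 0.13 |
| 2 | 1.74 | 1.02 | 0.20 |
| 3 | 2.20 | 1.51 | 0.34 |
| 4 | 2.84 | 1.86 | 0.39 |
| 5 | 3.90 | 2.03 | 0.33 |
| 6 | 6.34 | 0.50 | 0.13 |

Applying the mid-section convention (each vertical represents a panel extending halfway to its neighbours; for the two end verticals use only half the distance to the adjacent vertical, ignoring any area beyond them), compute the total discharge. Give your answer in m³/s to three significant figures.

w_1 = (1.74 − 0.71)/2 = 0.515 m; q_1 = 0.13 × 0.40 × 0.515 = 0.02678 m³/s
w_2 = (2.20 − 0.71)/2 = 0.745 m; q_2 = 0.20 × 1.02 × 0.745 = 0.1520 m³/s
w_3 = (2.84 − 1.74)/2 = 0.55 m; q_3 = 0.34 × 1.51 × 0.55 = 0.2824 m³/s
w_4 = (3.90 − 2.20)/2 = 0.85 m; q_4 = 0.39 × 1.86 × 0.85 = 0.6166 m³/s
w_5 = (6.34 − 2.84)/2 = 1.75 m; q_5 = 0.33 × 2.03 × 1.75 = 1.172 m³/s
w_6 = (6.34 − 3.90)/2 = 1.22 m; q_6 = 0.13 × 0.50 × 1.22 = 0.07930 m³/s
Q = Σ qᵢ = 2.329 m³/s

2.33 m³/s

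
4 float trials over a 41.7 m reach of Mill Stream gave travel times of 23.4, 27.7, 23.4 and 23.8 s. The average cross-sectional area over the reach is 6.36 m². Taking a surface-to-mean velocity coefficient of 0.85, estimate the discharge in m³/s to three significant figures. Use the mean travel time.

t̄ = (23.4 + 27.7 + 23.4 + 23.8) / 4 = 24.575 s
v_surface = L / t̄ = 41.7 / 24.575 = 1.697 m/s
v_mean = 0.85 × 1.697 = 1.442 m/s
Q = A × v_mean = 6.36 × 1.442 = 9.173 m³/s

9.17 m³/s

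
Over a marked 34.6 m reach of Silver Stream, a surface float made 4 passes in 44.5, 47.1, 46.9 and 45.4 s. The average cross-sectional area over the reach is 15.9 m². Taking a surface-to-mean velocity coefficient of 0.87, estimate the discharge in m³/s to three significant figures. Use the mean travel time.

t̄ = (44.5 + 47.1 + 46.9 + 45.4) / 4 = 45.975 s
v_surface = L / t̄ = 34.6 / 45.975 = 0.7526 m/s
v_mean = 0.87 × 0.7526 = 0.6547 m/s
Q = A × v_mean = 15.9 × 0.6547 = 10.41 m³/s

10.4 m³/s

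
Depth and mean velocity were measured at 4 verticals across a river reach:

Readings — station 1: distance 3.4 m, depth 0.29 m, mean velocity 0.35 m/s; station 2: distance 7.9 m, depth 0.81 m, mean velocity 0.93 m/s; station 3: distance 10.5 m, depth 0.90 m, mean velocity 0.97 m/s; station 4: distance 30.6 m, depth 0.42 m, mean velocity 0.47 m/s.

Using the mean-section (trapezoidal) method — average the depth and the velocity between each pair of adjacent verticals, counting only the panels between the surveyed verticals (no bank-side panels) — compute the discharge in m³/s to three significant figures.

Panel 1-2: Δb = 4.5 m, d̄ = (0.29+0.81)/2 = 0.55, v̄ = (0.35+0.93)/2 = 0.64 → q = 4.5×0.55×0.64 = 1.584 m³/s
Panel 2-3: Δb = 2.6 m, d̄ = (0.81+0.90)/2 = 0.855, v̄ = (0.93+0.97)/2 = 0.95 → q = 2.6×0.855×0.95 = 2.112 m³/s
Panel 3-4: Δb = 20.1 m, d̄ = (0.90+0.42)/2 = 0.66, v̄ = (0.97+0.47)/2 = 0.72 → q = 20.1×0.66×0.72 = 9.552 m³/s
Q = Σ q = 13.25 m³/s

13.2 m³/s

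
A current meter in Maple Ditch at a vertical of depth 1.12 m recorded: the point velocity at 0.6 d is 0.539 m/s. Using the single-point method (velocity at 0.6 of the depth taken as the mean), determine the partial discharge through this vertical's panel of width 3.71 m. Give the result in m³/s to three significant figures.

v̄ = v₀.₆ = 0.539 m/s
q = v̄ × d × w = 0.5390 × 1.12 × 3.71 = 2.240 m³/s

2.24 m³/s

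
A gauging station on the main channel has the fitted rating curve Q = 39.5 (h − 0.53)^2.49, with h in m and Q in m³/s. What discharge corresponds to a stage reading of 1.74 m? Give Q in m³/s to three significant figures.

Q = 39.5 × (1.74 − 0.53)^2.49 = 39.5 × 1.21^2.49 = 63.49 m³/s

63.5 m³/s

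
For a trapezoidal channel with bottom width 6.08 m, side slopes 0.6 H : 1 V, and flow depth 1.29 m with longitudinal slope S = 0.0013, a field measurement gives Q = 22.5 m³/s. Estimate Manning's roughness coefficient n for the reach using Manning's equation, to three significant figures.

A = (b + z·y)·y = (6.08 + 0.6×1.29)×1.29 = 8.842 m²
P = b + 2y√(1+z²) = 6.08 + 2×1.29×√(1+0.6²) = 9.089 m
R = A/P = 8.842/9.089 = 0.9728 m
n = (1/Q)·A·R^(2/3)·S^(1/2) = (1/22.5) × 8.842 × 0.9818 × 0.03606 = 0.01391

0.0139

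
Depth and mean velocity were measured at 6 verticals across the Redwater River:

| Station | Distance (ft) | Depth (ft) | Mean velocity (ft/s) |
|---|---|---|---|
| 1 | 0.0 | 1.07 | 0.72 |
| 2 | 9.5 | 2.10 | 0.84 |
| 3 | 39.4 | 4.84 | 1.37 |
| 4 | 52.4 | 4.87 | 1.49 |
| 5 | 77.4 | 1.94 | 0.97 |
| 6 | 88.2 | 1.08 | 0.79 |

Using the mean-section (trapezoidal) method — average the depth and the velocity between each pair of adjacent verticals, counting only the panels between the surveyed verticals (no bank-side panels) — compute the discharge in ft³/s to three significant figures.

Panel 1-2: Δb = 9.5 ft, d̄ = (1.07+2.10)/2 = 1.585, v̄ = (0.72+0.84)/2 = 0.78 → q = 9.5×1.585×0.78 = 11.74 ft³/s
Panel 2-3: Δb = 29.9 ft, d̄ = (2.10+4.84)/2 = 3.47, v̄ = (0.84+1.37)/2 = 1.105 → q = 29.9×3.47×1.105 = 114.6 ft³/s
Panel 3-4: Δb = 13 ft, d̄ = (4.84+4.87)/2 = 4.855, v̄ = (1.37+1.49)/2 = 1.43 → q = 13×4.855×1.43 = 90.25 ft³/s
Panel 4-5: Δb = 25 ft, d̄ = (4.87+1.94)/2 = 3.405, v̄ = (1.49+0.97)/2 = 1.23 → q = 25×3.405×1.23 = 104.7 ft³/s
Panel 5-6: Δb = 10.8 ft, d̄ = (1.94+1.08)/2 = 1.51, v̄ = (0.97+0.79)/2 = 0.88 → q = 10.8×1.51×0.88 = 14.35 ft³/s
Q = Σ q = 335.7 ft³/s

336 ft³/s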